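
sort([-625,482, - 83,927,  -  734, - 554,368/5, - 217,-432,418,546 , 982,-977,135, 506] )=[-977,-734,  -  625 , - 554, - 432,-217, - 83, 368/5,135,418, 482,506,546,927,982 ]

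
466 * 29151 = 13584366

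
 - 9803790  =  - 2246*4365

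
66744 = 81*824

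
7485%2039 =1368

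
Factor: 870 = 2^1*3^1*5^1*29^1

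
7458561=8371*891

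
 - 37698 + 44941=7243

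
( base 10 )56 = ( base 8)70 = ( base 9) 62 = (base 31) 1P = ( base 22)2c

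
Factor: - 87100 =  - 2^2 * 5^2 * 13^1*67^1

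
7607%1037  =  348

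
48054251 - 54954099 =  - 6899848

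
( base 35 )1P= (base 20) 30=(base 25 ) 2a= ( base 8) 74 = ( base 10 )60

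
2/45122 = 1/22561=0.00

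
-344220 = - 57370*6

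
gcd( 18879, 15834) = 609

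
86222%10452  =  2606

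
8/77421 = 8/77421 = 0.00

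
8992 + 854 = 9846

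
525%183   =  159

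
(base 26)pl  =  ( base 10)671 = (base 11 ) 560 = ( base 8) 1237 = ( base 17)258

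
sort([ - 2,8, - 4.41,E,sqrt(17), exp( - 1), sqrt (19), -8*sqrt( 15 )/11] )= [ - 4.41, - 8*sqrt(15)/11, - 2,exp( - 1),E,sqrt(17 ) , sqrt( 19), 8 ]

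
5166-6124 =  - 958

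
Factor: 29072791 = 11^2*240271^1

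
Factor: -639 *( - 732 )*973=2^2  *3^3*7^1*61^1*71^1*139^1= 455118804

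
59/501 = 59/501 = 0.12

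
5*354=1770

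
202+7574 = 7776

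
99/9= 11=11.00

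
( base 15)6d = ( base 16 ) 67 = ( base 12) 87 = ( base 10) 103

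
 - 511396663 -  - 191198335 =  - 320198328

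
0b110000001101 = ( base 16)C0D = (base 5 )44320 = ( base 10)3085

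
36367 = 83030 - 46663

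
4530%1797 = 936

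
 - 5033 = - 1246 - 3787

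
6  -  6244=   -  6238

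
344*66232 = 22783808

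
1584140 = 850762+733378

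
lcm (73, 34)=2482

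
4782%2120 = 542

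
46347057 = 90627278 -44280221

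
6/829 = 6/829 = 0.01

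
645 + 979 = 1624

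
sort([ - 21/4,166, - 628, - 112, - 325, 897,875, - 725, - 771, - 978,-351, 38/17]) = [-978, - 771, - 725, - 628, - 351, - 325, - 112, -21/4, 38/17, 166,875, 897 ] 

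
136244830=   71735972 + 64508858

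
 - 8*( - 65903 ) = 527224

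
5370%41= 40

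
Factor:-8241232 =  - 2^4*37^1*13921^1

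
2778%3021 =2778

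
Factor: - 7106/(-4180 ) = 17/10 = 2^(- 1)*5^(  -  1)*17^1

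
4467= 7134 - 2667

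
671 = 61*11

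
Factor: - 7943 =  - 13^2 * 47^1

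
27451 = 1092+26359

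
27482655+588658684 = 616141339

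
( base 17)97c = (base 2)101010101100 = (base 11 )2064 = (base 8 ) 5254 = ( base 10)2732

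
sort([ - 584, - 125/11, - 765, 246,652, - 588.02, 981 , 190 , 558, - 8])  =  [-765, - 588.02, - 584, - 125/11, - 8,190, 246, 558,  652, 981]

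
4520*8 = 36160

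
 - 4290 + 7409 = 3119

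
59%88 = 59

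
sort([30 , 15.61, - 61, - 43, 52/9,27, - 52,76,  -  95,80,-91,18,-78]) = [ - 95, - 91 ,  -  78, - 61, - 52, - 43, 52/9, 15.61,18, 27, 30 , 76,80 ]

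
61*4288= 261568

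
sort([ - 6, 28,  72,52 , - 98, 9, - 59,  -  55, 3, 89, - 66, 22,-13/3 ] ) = [- 98, - 66 , - 59, - 55, - 6, - 13/3,3 , 9,  22,28, 52 , 72,  89] 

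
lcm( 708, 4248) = 4248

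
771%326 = 119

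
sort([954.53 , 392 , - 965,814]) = [ - 965 , 392, 814,954.53]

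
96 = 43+53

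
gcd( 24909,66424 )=8303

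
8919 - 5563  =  3356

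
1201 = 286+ 915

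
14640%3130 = 2120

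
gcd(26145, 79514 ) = 83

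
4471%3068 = 1403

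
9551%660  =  311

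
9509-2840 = 6669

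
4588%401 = 177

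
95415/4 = 95415/4 = 23853.75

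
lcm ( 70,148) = 5180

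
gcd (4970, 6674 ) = 142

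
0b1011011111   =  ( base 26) 127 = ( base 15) 340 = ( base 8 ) 1337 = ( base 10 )735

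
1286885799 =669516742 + 617369057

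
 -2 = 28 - 30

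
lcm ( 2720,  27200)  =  27200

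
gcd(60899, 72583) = 1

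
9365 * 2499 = 23403135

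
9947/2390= 9947/2390  =  4.16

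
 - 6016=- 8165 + 2149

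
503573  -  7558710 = -7055137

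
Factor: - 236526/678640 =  - 2^(  -  3 )*3^1*5^(  -  1 )*17^(-1)*79^1 = - 237/680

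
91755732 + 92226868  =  183982600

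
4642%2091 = 460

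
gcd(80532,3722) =2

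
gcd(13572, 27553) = 1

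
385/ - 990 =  - 7/18=- 0.39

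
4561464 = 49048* 93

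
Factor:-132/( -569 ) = 2^2*3^1*11^1 *569^( - 1) 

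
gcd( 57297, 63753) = 807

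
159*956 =152004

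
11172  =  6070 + 5102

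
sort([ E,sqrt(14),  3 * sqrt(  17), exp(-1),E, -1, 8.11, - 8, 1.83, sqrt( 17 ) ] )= [-8, -1, exp( - 1), 1.83, E,E, sqrt(14),sqrt( 17),8.11  ,  3*sqrt(17)] 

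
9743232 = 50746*192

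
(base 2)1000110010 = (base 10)562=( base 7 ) 1432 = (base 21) 15g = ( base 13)343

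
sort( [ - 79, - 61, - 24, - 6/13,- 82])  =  [ - 82, - 79, - 61, - 24, - 6/13] 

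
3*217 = 651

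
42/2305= 42/2305  =  0.02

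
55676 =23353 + 32323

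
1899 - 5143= -3244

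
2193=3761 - 1568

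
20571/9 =2285+2/3 =2285.67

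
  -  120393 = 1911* (  -  63) 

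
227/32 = 7 + 3/32 = 7.09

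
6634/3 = 2211+1/3=2211.33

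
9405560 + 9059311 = 18464871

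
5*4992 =24960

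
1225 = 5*245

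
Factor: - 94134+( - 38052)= -2^1*3^1*22031^1 =- 132186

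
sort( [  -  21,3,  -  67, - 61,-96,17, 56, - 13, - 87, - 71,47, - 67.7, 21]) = [ - 96, - 87,  -  71, - 67.7, - 67,- 61, - 21,-13 , 3, 17,21,  47,  56]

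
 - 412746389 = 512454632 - 925201021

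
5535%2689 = 157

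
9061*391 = 3542851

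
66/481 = 66/481 = 0.14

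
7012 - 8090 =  - 1078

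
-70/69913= - 1 + 69843/69913 = - 0.00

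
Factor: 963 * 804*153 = 118460556 = 2^2 * 3^5 *17^1*67^1 * 107^1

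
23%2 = 1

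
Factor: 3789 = 3^2 *421^1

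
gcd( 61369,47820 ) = 797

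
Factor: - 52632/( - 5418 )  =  2^2*7^( - 1 ) * 17^1 = 68/7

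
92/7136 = 23/1784 =0.01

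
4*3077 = 12308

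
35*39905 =1396675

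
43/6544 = 43/6544 = 0.01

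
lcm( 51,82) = 4182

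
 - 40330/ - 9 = 40330/9  =  4481.11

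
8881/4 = 8881/4=   2220.25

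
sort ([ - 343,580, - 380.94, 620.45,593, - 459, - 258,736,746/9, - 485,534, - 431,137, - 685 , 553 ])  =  [ - 685,-485, - 459, - 431, - 380.94, - 343, - 258, 746/9,137 , 534, 553,580,593,620.45, 736 ] 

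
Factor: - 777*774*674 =-2^2*3^3 * 7^1*37^1*43^1*337^1 = -405342252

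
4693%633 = 262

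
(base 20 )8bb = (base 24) 5mn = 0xD67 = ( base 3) 11201002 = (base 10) 3431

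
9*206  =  1854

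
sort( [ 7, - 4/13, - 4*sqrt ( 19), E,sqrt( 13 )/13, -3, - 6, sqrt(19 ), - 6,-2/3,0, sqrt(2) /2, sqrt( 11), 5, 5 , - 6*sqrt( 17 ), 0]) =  [  -  6*sqrt(17),-4*sqrt(19 ), - 6, - 6, - 3, - 2/3 , - 4/13, 0,0, sqrt(13 )/13,sqrt( 2)/2, E, sqrt( 11), sqrt( 19 ), 5,5, 7]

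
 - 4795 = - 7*685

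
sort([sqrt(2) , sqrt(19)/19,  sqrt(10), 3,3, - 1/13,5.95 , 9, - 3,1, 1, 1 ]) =[ - 3,-1/13,sqrt ( 19)/19,1, 1, 1,sqrt(2), 3, 3,sqrt( 10),5.95 , 9] 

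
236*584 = 137824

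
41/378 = 41/378 = 0.11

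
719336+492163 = 1211499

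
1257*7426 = 9334482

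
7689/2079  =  233/63  =  3.70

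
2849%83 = 27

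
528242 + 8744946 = 9273188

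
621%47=10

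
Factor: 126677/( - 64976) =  - 967/496 = - 2^(-4 )*31^(-1)* 967^1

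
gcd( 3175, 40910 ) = 5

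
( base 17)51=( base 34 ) 2i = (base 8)126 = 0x56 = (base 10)86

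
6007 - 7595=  - 1588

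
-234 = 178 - 412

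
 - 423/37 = - 423/37 = - 11.43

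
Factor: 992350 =2^1*5^2*89^1*223^1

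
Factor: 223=223^1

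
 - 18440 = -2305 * 8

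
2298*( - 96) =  - 220608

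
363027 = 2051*177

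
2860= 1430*2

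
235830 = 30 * 7861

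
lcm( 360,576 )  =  2880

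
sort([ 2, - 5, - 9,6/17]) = [ - 9, - 5, 6/17,2]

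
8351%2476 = 923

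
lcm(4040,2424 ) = 12120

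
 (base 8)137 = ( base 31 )32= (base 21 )4B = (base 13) 74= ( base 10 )95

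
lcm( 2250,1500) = 4500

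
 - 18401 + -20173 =-38574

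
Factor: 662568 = 2^3*3^1*19^1*1453^1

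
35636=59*604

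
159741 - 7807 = 151934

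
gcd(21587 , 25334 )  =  1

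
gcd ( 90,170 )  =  10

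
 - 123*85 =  - 10455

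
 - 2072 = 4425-6497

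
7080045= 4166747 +2913298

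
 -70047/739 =-95+158/739 = - 94.79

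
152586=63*2422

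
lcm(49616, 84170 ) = 4713520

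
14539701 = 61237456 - 46697755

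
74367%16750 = 7367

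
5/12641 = 5/12641 = 0.00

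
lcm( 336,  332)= 27888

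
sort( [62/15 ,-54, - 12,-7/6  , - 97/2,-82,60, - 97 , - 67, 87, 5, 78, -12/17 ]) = [-97, - 82, - 67,  -  54, - 97/2, - 12,-7/6, - 12/17 , 62/15,5,60,78,87]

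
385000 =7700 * 50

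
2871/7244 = 2871/7244 = 0.40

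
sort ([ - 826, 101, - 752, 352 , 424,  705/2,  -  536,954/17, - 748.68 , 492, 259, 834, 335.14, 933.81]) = [-826, - 752,-748.68, - 536, 954/17  ,  101, 259, 335.14 , 352,705/2,424, 492,834, 933.81]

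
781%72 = 61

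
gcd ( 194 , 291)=97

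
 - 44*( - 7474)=328856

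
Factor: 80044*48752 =3902305088 = 2^6*11^1  *  277^1*20011^1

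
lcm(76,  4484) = 4484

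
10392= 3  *3464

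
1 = 1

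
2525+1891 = 4416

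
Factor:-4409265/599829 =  - 5^1*7^3 * 179^( - 1 )*  857^1 * 1117^( - 1)=- 1469755/199943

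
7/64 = 7/64 = 0.11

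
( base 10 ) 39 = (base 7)54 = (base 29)1a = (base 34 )15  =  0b100111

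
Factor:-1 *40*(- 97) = 2^3*5^1*97^1 = 3880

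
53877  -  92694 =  - 38817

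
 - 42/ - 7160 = 21/3580 = 0.01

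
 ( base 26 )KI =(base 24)MA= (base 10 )538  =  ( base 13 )325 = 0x21a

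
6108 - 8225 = -2117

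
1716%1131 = 585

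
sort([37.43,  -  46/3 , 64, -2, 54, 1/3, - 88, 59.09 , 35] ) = [ - 88,-46/3 , - 2, 1/3,35, 37.43, 54,59.09,64]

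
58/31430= 29/15715=0.00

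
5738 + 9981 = 15719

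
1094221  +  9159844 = 10254065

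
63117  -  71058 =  - 7941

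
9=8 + 1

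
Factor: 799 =17^1 * 47^1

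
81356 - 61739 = 19617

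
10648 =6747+3901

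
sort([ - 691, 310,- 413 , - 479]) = [ - 691, - 479, - 413 , 310] 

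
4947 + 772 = 5719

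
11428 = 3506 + 7922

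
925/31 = 29+26/31=29.84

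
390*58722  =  22901580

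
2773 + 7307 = 10080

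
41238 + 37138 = 78376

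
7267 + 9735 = 17002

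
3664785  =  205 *17877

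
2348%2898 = 2348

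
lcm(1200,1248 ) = 31200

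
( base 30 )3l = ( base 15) 76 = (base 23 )4j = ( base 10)111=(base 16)6f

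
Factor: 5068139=599^1*8461^1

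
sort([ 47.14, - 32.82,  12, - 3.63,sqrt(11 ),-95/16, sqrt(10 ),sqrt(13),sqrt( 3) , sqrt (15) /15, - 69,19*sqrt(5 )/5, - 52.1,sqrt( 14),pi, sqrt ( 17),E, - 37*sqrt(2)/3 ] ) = [ - 69, - 52.1 , - 32.82, - 37*sqrt(2)/3, - 95/16, - 3.63,sqrt( 15)/15,sqrt( 3),  E, pi, sqrt(10) , sqrt( 11), sqrt ( 13), sqrt( 14), sqrt( 17),19*sqrt(5) /5, 12, 47.14] 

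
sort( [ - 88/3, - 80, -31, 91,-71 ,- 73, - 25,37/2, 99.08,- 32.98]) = [ - 80,-73, -71, - 32.98,  -  31,-88/3, - 25,37/2, 91, 99.08 ]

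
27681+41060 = 68741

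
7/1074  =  7/1074 = 0.01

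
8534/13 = 8534/13 = 656.46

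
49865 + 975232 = 1025097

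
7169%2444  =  2281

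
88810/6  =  44405/3 = 14801.67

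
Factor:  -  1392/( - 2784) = 2^(  -  1) = 1/2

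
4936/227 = 21 + 169/227  =  21.74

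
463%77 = 1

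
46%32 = 14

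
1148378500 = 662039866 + 486338634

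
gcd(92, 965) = 1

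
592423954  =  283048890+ 309375064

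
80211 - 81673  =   - 1462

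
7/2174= 7/2174 = 0.00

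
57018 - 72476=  - 15458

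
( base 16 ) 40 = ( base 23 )2i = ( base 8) 100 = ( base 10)64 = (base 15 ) 44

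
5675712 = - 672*(  -  8446)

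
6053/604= 6053/604 = 10.02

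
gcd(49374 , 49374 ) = 49374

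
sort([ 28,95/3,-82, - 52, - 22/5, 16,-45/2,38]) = [ - 82, - 52,  -  45/2,-22/5,16, 28, 95/3,  38 ]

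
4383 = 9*487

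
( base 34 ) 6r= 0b11100111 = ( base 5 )1411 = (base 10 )231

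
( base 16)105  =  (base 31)8D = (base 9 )320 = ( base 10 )261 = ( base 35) 7g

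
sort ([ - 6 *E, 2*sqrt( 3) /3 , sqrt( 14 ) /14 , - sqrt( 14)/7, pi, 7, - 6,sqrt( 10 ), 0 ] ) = [ - 6*E, - 6 , - sqrt ( 14) /7,  0, sqrt( 14)/14,2*sqrt( 3 )/3 , pi,sqrt(10 ), 7 ]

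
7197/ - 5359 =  - 7197/5359=- 1.34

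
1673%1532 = 141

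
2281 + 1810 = 4091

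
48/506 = 24/253=0.09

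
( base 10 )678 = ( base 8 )1246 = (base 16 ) 2A6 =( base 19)1GD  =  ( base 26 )102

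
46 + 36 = 82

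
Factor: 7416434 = 2^1  *131^1*28307^1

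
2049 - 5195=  - 3146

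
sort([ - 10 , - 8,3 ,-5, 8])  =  [  -  10,-8,-5,3,8 ] 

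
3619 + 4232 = 7851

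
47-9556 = - 9509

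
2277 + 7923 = 10200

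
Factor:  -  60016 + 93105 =7^1*29^1*163^1  =  33089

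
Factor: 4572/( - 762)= -2^1 * 3^1 = -6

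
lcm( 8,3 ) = 24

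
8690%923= 383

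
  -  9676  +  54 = - 9622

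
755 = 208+547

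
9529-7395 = 2134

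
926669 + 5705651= 6632320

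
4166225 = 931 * 4475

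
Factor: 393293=547^1*719^1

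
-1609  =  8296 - 9905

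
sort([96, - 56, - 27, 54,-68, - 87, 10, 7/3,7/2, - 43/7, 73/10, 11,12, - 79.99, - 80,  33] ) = [ - 87, - 80,-79.99, - 68, - 56 , -27, -43/7, 7/3,7/2,73/10,10, 11,12, 33, 54,96]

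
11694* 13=152022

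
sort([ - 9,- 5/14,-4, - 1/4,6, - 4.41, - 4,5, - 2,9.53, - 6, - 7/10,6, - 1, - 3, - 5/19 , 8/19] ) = [ - 9, - 6 ,- 4.41, - 4 ,-4,  -  3, - 2, - 1,-7/10, - 5/14, - 5/19, - 1/4,8/19, 5,6, 6,9.53 ]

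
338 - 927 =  - 589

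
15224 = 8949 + 6275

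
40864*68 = 2778752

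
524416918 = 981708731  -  457291813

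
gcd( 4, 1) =1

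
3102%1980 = 1122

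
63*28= 1764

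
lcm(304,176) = 3344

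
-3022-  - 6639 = 3617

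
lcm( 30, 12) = 60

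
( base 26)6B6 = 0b1000011111100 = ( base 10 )4348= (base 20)AH8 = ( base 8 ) 10374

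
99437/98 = 1014+65/98 = 1014.66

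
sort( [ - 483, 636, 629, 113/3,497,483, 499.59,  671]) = [-483, 113/3,483, 497  ,  499.59,629, 636, 671]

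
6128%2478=1172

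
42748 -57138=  - 14390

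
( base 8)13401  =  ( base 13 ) 28B0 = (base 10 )5889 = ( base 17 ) 1367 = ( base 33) 5df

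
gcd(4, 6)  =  2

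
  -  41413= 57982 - 99395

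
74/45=74/45 = 1.64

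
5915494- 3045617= 2869877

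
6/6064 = 3/3032 = 0.00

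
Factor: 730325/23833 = 5^2*131^1*223^1*23833^ ( - 1)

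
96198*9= 865782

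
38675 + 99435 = 138110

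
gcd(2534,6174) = 14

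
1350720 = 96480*14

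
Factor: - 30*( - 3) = 90=2^1*3^2*5^1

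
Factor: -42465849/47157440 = - 2^(  -  6 )*3^1* 5^( - 1 )*11^( - 1) *421^1* 13397^( - 1 )*  33623^1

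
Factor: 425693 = 149^1 * 2857^1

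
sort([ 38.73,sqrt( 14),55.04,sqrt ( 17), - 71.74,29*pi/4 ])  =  [-71.74,sqrt(14 ),sqrt(17), 29 * pi/4, 38.73,55.04] 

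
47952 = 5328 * 9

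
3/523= 3/523 = 0.01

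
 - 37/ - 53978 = 37/53978  =  0.00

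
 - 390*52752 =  - 20573280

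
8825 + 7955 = 16780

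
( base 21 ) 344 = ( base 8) 2603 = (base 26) 227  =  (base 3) 1221021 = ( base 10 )1411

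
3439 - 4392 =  - 953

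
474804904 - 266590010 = 208214894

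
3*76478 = 229434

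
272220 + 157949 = 430169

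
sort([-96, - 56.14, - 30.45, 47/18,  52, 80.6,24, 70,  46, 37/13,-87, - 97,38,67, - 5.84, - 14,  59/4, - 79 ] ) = [  -  97, - 96, - 87, - 79,-56.14,-30.45, - 14, - 5.84,47/18,37/13,59/4,24,  38,46,52,67, 70,80.6 ] 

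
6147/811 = 7  +  470/811 = 7.58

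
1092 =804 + 288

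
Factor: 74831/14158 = 2^(- 1)*7079^( - 1 )*74831^1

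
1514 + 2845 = 4359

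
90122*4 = 360488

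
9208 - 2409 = 6799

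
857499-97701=759798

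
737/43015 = 737/43015 = 0.02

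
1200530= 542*2215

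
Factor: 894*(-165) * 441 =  - 2^1 * 3^4* 5^1*  7^2*11^1*149^1 = - 65051910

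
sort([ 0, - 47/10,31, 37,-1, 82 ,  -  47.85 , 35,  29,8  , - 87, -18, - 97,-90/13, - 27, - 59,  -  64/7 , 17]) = [ - 97, - 87,-59, - 47.85, - 27, - 18,- 64/7, - 90/13, - 47/10, - 1,0,8,  17, 29, 31, 35,37,82 ]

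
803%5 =3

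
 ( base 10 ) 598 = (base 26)N0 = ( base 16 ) 256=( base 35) H3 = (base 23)130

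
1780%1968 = 1780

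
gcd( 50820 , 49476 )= 84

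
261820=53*4940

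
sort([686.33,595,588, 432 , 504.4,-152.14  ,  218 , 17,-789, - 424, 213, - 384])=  [ - 789,-424, - 384, - 152.14, 17,213 , 218, 432,504.4 , 588 , 595, 686.33] 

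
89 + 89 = 178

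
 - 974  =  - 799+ - 175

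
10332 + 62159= 72491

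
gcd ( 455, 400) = 5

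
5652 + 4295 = 9947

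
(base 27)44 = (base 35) 37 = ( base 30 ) 3m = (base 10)112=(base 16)70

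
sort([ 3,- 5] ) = [ - 5, 3 ]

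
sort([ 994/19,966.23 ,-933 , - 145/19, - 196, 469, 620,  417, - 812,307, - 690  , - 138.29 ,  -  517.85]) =[ -933, -812 , - 690,  -  517.85, - 196, - 138.29, - 145/19 , 994/19 , 307,417,469 , 620 , 966.23 ]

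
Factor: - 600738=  - 2^1*3^1*59^1*1697^1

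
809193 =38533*21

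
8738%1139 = 765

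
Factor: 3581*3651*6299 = 82354581069 = 3^1*1217^1*3581^1*  6299^1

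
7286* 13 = 94718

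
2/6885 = 2/6885 = 0.00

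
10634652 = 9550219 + 1084433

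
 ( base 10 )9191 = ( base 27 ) CGB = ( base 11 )69a6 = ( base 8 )21747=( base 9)13542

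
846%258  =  72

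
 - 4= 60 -64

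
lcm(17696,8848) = 17696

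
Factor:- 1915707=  -3^1*31^1*20599^1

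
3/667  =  3/667 = 0.00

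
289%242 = 47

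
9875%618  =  605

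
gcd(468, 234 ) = 234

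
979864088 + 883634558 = 1863498646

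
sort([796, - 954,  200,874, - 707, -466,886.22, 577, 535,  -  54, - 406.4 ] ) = [-954,-707, - 466 ,  -  406.4, - 54,200,  535,577 , 796 , 874,886.22]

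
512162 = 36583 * 14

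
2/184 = 1/92= 0.01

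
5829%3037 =2792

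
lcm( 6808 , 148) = 6808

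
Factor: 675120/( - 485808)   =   - 5^1*97^1*349^( - 1) = -485/349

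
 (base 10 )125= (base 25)50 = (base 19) 6B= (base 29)49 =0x7D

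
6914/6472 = 3457/3236 = 1.07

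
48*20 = 960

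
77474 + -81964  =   -4490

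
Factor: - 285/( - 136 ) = 2^ ( - 3)*3^1*5^1 * 17^(  -  1)*19^1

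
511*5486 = 2803346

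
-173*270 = - 46710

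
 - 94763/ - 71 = 1334 + 49/71=1334.69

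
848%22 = 12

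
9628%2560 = 1948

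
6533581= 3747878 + 2785703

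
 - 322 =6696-7018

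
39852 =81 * 492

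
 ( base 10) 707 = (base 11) 593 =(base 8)1303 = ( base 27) q5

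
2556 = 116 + 2440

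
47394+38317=85711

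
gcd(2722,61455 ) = 1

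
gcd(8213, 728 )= 1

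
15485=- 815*( - 19)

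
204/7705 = 204/7705  =  0.03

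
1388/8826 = 694/4413 = 0.16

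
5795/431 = 5795/431 = 13.45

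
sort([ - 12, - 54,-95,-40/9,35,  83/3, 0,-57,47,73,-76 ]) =[ - 95, -76, - 57, - 54 , - 12,-40/9, 0,83/3, 35,47 , 73] 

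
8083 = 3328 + 4755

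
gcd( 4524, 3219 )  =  87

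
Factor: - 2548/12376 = -7/34 = - 2^( - 1 )*7^1 * 17^( - 1 )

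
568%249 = 70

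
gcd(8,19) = 1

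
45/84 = 15/28 = 0.54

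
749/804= 749/804= 0.93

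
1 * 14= 14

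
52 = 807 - 755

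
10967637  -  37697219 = - 26729582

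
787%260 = 7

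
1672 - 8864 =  - 7192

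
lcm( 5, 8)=40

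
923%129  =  20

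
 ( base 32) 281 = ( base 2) 100100000001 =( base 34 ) 1XR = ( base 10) 2305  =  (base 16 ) 901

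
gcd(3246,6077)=1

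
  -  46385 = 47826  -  94211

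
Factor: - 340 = -2^2 * 5^1*17^1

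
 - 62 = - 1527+1465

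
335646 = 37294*9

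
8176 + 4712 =12888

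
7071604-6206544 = 865060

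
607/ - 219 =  - 3 + 50/219 = - 2.77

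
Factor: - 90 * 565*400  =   - 20340000 = - 2^5 * 3^2*5^4*113^1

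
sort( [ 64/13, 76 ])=[64/13, 76]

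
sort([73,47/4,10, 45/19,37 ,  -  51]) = [ - 51,  45/19, 10 , 47/4,  37,73]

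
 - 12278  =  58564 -70842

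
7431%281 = 125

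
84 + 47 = 131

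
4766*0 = 0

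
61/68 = 61/68=0.90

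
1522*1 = 1522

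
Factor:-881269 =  - 881269^1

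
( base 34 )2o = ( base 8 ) 134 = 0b1011100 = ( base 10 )92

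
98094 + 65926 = 164020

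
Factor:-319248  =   -2^4*3^3*739^1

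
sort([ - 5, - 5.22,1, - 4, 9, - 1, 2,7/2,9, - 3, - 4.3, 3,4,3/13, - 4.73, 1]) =[ - 5.22, - 5, - 4.73, - 4.3,- 4, - 3, - 1, 3/13, 1, 1, 2,3, 7/2, 4,9, 9 ] 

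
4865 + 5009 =9874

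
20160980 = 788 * 25585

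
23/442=23/442 = 0.05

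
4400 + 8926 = 13326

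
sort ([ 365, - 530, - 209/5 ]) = [ - 530 , - 209/5, 365] 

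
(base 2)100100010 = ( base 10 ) 290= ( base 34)8i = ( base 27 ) ak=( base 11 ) 244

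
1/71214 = 1/71214 = 0.00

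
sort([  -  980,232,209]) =[-980, 209, 232]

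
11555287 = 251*46037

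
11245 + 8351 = 19596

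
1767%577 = 36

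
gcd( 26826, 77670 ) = 6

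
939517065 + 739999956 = 1679517021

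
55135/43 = 1282 + 9/43=1282.21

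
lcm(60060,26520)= 2042040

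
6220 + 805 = 7025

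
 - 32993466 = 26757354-59750820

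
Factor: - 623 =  - 7^1*89^1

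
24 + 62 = 86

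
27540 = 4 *6885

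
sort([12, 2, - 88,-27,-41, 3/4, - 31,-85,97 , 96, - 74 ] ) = [ - 88, - 85, - 74, -41, - 31, - 27,3/4, 2, 12, 96,97]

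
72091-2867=69224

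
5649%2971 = 2678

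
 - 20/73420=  - 1/3671 = - 0.00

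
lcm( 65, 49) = 3185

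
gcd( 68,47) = 1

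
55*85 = 4675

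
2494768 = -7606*( - 328)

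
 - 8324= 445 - 8769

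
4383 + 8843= 13226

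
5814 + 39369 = 45183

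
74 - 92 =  - 18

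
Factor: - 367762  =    -  2^1*183881^1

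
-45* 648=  - 29160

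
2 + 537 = 539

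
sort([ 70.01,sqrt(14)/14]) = [ sqrt( 14)/14,70.01]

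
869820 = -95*(-9156 ) 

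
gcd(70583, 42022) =1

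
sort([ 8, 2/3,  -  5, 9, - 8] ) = [  -  8 , - 5 , 2/3,8, 9] 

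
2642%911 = 820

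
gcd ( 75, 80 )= 5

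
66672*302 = 20134944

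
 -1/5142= - 1 + 5141/5142 = - 0.00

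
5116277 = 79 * 64763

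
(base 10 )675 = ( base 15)300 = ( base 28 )o3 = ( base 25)120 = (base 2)1010100011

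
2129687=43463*49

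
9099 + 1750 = 10849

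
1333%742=591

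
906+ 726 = 1632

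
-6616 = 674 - 7290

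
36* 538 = 19368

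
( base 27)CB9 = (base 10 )9054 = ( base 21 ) KB3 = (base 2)10001101011110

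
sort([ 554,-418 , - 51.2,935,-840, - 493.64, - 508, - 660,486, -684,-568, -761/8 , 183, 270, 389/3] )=[ - 840, - 684, - 660, - 568, - 508,  -  493.64,-418,-761/8,-51.2,389/3,183, 270,486,554,935]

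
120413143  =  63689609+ 56723534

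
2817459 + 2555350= 5372809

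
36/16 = 2  +  1/4 = 2.25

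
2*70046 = 140092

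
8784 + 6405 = 15189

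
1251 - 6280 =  - 5029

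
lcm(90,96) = 1440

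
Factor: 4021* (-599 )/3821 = - 599^1*3821^( - 1)*4021^1 = - 2408579/3821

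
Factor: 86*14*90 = 2^3*3^2 * 5^1 * 7^1*43^1 = 108360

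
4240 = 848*5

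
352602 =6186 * 57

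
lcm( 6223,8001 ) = 56007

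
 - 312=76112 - 76424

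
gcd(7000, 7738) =2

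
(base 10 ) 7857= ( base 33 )773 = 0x1eb1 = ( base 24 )df9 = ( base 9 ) 11700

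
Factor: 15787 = 15787^1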